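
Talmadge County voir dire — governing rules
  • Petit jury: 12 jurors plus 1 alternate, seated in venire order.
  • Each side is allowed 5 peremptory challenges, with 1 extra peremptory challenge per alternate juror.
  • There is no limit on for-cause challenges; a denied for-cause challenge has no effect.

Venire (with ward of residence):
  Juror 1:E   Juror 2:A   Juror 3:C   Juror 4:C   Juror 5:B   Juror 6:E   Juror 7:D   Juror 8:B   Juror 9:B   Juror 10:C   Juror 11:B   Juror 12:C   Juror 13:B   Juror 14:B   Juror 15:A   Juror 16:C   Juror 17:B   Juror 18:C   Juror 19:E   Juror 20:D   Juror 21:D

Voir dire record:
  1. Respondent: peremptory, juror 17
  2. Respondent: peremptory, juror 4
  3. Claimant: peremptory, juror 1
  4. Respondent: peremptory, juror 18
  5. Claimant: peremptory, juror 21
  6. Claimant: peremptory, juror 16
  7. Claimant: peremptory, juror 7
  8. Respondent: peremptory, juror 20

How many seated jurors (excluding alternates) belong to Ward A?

2

Removed: #1, #4, #7, #16, #17, #18, #20, #21.
Seated jurors 1–12: #2, #3, #5, #6, #8, #9, #10, #11, #12, #13, #14, #15 (alternates #19 not counted).
Of those, in Ward A: #2, #15 → 2.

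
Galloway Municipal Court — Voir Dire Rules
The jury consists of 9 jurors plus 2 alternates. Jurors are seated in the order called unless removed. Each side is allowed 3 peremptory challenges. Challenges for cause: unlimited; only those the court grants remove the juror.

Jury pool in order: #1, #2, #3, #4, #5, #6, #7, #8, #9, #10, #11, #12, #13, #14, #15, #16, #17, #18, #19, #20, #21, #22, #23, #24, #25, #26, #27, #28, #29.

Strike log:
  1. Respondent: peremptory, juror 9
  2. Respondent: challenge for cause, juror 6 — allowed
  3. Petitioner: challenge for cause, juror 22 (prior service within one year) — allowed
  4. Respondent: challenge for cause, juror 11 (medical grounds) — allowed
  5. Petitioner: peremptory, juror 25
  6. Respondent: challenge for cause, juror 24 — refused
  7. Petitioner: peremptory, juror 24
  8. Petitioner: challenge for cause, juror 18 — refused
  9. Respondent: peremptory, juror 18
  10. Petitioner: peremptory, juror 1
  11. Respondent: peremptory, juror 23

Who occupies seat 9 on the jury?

13

Removed: #1, #6, #9, #11, #18, #22, #23, #24, #25.
Seating in order: seats 1–9 → #2, #3, #4, #5, #7, #8, #10, #12, #13; alternates → #14, #15.
So seat 9 is #13.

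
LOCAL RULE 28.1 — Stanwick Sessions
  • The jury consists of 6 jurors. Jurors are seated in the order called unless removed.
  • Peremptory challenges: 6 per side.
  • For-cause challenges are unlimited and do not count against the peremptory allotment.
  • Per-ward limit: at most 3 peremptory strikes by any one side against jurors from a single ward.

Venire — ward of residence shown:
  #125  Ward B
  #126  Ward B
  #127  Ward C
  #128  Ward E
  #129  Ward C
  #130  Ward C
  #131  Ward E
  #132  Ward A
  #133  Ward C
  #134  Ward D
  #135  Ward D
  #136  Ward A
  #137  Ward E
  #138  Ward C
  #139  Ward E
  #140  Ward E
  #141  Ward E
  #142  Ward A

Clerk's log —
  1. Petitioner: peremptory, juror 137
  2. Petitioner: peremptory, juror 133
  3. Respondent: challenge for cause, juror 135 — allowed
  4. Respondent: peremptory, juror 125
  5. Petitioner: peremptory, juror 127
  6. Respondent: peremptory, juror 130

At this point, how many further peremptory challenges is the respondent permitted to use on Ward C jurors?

Respondent peremptories so far: #125, #130 — 2 of 6 used, 4 left overall.
Against Ward C: #130 — 1 used; per-ward cap 3 leaves 2.
Binding limit: min(4, 2) = 2.

2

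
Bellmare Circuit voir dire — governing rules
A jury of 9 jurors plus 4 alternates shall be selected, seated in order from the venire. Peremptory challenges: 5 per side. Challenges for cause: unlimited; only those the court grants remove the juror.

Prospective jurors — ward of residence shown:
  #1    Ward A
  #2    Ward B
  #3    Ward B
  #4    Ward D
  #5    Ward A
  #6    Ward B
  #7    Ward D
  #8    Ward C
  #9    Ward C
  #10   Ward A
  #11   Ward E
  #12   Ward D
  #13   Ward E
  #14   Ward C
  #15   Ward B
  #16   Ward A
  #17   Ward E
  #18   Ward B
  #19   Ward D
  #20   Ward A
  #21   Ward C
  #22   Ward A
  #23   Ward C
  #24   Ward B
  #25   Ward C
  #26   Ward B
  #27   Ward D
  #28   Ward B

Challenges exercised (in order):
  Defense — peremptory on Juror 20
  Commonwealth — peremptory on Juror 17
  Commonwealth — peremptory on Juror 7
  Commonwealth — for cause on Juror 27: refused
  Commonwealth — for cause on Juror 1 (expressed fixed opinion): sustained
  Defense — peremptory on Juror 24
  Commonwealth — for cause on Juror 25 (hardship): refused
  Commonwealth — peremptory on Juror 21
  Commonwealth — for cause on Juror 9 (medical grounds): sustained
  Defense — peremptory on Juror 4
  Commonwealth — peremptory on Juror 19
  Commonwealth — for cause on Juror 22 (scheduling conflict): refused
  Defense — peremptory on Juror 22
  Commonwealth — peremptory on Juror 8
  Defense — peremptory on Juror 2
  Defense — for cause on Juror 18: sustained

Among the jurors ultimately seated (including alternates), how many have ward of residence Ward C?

Removed: #1, #2, #4, #7, #8, #9, #17, #18, #19, #20, #21, #22, #24.
Seated (13 incl. alternates): #3, #5, #6, #10, #11, #12, #13, #14, #15, #16, #23, #25, #26.
Of those, in Ward C: #14, #23, #25 → 3.

3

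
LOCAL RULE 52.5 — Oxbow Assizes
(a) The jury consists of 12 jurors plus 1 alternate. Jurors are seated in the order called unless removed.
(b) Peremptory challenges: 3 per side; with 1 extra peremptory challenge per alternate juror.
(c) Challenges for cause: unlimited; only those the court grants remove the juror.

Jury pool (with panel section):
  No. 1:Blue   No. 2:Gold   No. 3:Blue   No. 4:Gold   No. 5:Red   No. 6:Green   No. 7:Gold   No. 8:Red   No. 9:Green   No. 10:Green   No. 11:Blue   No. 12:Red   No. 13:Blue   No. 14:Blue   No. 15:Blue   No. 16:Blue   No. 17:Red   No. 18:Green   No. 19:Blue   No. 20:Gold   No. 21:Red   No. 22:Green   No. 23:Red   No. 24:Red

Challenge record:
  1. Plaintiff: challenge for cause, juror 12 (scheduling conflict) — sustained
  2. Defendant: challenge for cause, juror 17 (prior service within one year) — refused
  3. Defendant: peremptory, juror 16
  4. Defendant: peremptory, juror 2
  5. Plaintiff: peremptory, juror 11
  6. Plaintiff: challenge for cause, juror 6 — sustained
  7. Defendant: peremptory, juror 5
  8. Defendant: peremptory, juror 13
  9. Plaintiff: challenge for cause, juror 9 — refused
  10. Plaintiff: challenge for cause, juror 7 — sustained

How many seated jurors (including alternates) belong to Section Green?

3

Removed: #2, #5, #6, #7, #11, #12, #13, #16.
Seated (13 incl. alternates): #1, #3, #4, #8, #9, #10, #14, #15, #17, #18, #19, #20, #21.
Of those, in Section Green: #9, #10, #18 → 3.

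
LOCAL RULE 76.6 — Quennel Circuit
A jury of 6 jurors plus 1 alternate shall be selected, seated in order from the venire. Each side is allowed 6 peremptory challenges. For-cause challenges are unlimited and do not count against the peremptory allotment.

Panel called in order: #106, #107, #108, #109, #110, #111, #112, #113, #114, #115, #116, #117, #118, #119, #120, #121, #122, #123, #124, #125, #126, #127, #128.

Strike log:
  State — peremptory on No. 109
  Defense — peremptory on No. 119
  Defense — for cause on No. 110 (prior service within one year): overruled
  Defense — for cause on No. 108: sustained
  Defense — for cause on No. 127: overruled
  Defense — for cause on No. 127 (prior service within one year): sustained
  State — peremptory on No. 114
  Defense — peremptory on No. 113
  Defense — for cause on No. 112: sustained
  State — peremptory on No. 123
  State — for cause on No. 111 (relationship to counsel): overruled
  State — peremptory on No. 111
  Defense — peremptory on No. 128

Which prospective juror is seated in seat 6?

Removed: #108, #109, #111, #112, #113, #114, #119, #123, #127, #128. (#110 stays — for-cause denied.)
Filling seats in venire order through position 6: #106, #107, #110, #115, #116, #117.
So seat 6 is #117.

117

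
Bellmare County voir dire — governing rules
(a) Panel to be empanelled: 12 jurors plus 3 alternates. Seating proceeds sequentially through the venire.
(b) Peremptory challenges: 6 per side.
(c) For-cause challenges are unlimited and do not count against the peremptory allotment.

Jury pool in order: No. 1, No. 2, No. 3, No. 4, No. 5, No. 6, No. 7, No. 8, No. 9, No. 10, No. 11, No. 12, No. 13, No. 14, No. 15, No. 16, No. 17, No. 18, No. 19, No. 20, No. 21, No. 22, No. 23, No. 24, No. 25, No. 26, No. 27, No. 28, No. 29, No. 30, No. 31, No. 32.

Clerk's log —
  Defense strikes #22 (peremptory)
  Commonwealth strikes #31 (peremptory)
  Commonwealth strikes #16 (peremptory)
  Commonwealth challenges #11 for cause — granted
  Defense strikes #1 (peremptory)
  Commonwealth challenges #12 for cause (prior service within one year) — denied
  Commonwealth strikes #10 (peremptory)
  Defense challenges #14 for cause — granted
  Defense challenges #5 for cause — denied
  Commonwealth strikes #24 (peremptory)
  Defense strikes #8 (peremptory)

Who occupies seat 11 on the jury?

17

Removed: #1, #8, #10, #11, #14, #16, #22, #24, #31. (#5, #12 stay — for-cause denied.)
Filling seats in venire order through position 11: #2, #3, #4, #5, #6, #7, #9, #12, #13, #15, #17.
So seat 11 is #17.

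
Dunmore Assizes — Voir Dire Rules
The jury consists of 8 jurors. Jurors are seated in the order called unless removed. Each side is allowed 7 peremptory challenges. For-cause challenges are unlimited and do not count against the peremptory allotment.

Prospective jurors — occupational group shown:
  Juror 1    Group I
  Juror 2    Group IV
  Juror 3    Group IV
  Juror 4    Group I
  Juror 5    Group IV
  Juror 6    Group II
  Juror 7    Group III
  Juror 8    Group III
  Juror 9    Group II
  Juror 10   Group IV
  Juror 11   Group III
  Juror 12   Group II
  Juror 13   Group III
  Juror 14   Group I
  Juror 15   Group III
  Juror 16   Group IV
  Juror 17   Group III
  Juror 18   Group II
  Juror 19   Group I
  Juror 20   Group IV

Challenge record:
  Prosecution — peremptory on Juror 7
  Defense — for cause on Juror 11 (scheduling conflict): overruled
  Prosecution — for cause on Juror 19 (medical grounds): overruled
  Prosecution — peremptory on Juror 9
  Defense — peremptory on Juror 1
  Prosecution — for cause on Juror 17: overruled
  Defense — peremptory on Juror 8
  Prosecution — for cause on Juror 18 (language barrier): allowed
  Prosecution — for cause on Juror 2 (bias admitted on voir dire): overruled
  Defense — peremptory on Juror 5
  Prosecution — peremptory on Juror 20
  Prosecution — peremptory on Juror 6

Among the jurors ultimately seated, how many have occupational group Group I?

Removed: #1, #5, #6, #7, #8, #9, #18, #20.
Seated jurors 1–8: #2, #3, #4, #10, #11, #12, #13, #14.
Of those, in Group I: #4, #14 → 2.

2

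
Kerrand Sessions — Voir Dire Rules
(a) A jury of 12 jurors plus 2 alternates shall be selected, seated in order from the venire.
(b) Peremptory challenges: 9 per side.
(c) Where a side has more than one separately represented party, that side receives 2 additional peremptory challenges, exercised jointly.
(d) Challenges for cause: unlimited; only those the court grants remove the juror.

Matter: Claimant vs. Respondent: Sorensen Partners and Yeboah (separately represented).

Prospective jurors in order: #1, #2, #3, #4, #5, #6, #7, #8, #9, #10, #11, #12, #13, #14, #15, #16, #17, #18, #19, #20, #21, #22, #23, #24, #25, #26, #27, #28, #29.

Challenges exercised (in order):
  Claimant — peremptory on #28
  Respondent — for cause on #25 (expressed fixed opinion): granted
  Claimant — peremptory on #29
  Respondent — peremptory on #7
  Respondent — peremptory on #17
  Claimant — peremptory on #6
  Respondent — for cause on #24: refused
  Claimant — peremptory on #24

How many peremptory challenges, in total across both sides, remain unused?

Claimant allotment: 9. Respondent allotment: 9 base + 2 multi-party = 11.
Claimant peremptories used: #28, #29, #6, #24 — 4.
Respondent peremptories used: #7, #17 — 2 (for-cause on #25, #24 don't count).
Remaining: (9 − 4) + (11 − 2) = 14.

14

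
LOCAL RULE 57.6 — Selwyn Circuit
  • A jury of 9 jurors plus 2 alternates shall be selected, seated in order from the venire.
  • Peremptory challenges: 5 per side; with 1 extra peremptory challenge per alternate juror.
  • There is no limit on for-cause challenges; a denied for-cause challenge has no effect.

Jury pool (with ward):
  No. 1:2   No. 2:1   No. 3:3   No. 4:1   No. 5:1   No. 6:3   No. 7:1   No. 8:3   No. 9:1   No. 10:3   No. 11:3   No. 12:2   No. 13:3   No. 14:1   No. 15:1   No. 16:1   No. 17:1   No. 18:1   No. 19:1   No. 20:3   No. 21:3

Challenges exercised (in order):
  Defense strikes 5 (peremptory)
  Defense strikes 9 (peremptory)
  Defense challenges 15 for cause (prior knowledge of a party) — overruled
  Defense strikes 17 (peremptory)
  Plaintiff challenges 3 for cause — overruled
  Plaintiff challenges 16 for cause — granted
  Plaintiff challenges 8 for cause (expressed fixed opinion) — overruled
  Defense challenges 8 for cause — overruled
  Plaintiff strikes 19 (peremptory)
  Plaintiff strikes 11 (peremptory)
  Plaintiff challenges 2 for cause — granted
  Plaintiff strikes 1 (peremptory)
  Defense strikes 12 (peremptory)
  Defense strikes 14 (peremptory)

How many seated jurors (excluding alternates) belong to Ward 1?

Removed: #1, #2, #5, #9, #11, #12, #14, #16, #17, #19.
Seated jurors 1–9: #3, #4, #6, #7, #8, #10, #13, #15, #18 (alternates #20, #21 not counted).
Of those, in Ward 1: #4, #7, #15, #18 → 4.

4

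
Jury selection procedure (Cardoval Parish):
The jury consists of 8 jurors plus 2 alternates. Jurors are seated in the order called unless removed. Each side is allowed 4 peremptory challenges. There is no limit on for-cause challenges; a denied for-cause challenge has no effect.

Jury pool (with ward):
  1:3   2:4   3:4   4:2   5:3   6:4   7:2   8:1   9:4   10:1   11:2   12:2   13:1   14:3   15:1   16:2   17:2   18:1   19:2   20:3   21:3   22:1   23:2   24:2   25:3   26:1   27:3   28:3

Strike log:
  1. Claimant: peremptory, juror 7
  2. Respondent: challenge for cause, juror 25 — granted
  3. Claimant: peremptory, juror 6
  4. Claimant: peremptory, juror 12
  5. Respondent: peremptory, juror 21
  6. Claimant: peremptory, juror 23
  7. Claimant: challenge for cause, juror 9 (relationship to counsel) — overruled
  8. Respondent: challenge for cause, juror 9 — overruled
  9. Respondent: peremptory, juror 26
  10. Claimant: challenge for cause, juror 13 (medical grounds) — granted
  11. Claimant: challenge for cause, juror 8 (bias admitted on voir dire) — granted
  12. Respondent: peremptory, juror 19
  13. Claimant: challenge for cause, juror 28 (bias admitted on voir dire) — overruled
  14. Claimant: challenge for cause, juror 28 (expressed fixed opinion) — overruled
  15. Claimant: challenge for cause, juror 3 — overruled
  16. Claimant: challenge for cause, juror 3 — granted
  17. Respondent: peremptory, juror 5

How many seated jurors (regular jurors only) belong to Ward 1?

2

Removed: #3, #5, #6, #7, #8, #12, #13, #19, #21, #23, #25, #26.
Seated jurors 1–8: #1, #2, #4, #9, #10, #11, #14, #15 (alternates #16, #17 not counted).
Of those, in Ward 1: #10, #15 → 2.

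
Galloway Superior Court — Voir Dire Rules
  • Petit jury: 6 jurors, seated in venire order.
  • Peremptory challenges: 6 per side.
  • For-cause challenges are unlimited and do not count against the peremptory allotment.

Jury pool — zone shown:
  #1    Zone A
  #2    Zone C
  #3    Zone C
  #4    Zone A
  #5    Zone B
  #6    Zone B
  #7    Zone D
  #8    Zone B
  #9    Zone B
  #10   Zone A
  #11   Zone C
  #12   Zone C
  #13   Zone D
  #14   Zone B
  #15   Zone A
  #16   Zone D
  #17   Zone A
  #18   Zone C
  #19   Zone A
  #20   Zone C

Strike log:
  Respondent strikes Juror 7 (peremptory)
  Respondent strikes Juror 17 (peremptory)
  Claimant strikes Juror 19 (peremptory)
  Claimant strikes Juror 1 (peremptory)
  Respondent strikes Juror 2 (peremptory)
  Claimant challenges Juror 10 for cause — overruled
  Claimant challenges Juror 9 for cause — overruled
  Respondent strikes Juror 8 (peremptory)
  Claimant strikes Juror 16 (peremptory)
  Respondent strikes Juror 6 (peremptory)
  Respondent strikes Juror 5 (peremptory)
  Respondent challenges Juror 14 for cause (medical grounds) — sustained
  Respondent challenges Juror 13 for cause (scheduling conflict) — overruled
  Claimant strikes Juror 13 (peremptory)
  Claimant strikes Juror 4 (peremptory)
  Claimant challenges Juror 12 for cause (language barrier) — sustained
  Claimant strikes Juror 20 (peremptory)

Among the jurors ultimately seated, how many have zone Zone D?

0

Removed: #1, #2, #4, #5, #6, #7, #8, #12, #13, #14, #16, #17, #19, #20.
Seated jurors 1–6: #3, #9, #10, #11, #15, #18.
None of those are in Zone D → 0.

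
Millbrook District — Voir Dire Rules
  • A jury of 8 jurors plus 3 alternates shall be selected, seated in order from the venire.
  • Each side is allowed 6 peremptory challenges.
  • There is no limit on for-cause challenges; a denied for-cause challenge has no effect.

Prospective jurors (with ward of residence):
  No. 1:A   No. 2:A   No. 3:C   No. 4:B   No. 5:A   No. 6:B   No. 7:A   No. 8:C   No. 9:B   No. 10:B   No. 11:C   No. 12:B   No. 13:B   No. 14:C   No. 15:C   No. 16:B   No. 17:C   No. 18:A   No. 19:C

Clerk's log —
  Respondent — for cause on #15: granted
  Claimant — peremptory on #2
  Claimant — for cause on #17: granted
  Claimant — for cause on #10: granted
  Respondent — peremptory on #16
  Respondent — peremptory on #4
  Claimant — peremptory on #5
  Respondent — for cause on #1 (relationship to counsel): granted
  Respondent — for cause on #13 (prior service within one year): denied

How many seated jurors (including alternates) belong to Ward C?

5

Removed: #1, #2, #4, #5, #10, #15, #16, #17.
Seated (11 incl. alternates): #3, #6, #7, #8, #9, #11, #12, #13, #14, #18, #19.
Of those, in Ward C: #3, #8, #11, #14, #19 → 5.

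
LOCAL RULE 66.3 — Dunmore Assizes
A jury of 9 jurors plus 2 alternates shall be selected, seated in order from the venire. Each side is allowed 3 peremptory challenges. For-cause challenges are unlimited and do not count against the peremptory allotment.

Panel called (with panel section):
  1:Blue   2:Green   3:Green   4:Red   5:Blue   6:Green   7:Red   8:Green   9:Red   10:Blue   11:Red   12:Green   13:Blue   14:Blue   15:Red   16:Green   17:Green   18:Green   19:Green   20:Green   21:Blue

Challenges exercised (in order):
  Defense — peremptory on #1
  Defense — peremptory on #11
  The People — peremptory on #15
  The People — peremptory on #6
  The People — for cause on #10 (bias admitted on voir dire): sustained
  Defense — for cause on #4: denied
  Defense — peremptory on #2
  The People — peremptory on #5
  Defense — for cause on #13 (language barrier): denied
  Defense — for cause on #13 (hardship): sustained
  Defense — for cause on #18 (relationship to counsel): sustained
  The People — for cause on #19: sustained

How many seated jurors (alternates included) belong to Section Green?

6

Removed: #1, #2, #5, #6, #10, #11, #13, #15, #18, #19.
Seated (11 incl. alternates): #3, #4, #7, #8, #9, #12, #14, #16, #17, #20, #21.
Of those, in Section Green: #3, #8, #12, #16, #17, #20 → 6.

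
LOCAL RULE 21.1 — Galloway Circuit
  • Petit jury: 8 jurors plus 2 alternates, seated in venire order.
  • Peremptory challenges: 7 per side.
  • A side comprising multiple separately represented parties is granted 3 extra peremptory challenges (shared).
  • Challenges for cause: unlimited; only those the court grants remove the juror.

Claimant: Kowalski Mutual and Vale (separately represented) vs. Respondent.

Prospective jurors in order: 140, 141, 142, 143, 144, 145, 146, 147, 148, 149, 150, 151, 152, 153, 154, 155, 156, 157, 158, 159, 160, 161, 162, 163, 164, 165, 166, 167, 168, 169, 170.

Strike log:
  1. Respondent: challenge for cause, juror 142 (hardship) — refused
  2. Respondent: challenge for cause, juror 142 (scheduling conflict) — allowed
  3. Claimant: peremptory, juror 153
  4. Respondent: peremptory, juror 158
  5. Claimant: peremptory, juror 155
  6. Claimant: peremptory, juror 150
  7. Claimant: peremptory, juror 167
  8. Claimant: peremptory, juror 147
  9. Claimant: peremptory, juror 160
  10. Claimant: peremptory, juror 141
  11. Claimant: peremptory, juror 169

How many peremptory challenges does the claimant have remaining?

2

Claimant allotment: 7 base + 3 multi-party = 10.
Claimant peremptories used: #153, #155, #150, #167, #147, #160, #141, #169 — 8.
Remaining: 10 − 8 = 2.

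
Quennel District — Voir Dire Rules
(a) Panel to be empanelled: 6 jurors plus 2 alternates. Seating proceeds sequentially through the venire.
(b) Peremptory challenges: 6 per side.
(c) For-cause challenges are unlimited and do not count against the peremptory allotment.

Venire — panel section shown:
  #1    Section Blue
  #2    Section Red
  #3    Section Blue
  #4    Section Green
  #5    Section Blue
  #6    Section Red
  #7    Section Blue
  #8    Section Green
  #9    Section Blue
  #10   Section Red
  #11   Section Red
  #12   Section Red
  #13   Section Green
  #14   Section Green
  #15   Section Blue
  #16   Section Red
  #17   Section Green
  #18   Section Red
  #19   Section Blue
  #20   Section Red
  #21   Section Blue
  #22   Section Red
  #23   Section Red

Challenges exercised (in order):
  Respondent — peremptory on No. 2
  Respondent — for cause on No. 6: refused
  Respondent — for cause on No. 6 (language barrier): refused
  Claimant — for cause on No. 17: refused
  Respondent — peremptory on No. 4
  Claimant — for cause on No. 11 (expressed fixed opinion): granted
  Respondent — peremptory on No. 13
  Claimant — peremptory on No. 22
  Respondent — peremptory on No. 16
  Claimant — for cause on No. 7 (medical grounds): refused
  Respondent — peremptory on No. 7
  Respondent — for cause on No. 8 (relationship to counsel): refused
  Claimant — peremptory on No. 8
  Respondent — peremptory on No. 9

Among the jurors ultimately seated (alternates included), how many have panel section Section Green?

1

Removed: #2, #4, #7, #8, #9, #11, #13, #16, #22.
Seated (8 incl. alternates): #1, #3, #5, #6, #10, #12, #14, #15.
Of those, in Section Green: #14 → 1.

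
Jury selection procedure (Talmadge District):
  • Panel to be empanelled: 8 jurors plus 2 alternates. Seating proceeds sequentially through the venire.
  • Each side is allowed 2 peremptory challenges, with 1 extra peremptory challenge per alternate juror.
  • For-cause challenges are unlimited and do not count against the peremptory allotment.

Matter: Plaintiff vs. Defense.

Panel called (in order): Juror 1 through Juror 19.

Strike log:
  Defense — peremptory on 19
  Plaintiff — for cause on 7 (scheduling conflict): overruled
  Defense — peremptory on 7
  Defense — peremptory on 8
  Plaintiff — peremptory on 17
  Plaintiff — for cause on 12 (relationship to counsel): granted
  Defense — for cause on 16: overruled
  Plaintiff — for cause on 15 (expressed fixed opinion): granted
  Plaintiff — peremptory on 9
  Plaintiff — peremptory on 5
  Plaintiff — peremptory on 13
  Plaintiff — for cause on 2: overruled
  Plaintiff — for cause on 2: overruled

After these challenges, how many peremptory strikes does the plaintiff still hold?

Plaintiff allotment: 2 base + 1 × 2 alternates = 4.
Plaintiff peremptories used: #17, #9, #5, #13 — 4 (for-cause on #7, #12, #15, #2, #2 don't count).
Remaining: 4 − 4 = 0.

0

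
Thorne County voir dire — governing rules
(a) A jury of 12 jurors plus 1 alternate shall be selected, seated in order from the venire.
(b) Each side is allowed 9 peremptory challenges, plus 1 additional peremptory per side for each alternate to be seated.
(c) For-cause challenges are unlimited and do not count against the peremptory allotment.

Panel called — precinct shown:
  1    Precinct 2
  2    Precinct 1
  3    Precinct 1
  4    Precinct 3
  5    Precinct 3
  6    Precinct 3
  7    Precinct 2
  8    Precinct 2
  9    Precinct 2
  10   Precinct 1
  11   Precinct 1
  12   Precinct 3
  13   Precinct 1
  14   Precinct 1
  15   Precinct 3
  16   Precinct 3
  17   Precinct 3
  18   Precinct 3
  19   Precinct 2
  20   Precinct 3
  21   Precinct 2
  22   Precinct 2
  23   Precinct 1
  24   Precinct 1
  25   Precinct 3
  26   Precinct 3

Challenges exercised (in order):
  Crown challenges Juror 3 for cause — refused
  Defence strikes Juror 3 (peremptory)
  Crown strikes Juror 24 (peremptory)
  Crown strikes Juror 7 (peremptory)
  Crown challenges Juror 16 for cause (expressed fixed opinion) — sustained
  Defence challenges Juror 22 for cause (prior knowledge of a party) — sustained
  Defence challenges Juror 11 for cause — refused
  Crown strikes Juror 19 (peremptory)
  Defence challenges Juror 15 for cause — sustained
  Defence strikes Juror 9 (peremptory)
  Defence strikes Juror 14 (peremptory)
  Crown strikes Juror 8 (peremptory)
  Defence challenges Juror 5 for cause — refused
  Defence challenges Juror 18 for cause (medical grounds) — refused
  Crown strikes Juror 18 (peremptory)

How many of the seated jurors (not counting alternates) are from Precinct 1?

4

Removed: #3, #7, #8, #9, #14, #15, #16, #18, #19, #22, #24.
Seated jurors 1–12: #1, #2, #4, #5, #6, #10, #11, #12, #13, #17, #20, #21 (alternates #23 not counted).
Of those, in Precinct 1: #2, #10, #11, #13 → 4.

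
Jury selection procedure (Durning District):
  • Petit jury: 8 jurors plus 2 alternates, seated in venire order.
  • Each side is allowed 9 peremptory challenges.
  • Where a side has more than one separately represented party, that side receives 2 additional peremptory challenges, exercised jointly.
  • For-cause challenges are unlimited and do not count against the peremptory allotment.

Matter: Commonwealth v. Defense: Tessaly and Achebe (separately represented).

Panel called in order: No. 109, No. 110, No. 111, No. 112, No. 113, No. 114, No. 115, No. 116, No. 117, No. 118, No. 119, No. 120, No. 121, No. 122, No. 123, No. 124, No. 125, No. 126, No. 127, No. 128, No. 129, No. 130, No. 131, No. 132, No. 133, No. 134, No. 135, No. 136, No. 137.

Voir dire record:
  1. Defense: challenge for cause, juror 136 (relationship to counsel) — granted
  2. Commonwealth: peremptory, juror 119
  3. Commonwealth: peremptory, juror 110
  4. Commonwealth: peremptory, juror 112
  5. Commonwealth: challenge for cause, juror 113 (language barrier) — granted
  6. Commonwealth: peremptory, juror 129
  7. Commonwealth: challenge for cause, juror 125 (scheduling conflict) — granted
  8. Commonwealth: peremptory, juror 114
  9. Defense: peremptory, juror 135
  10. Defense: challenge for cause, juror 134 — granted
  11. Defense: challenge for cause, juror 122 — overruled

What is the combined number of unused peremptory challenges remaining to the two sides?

14

Commonwealth allotment: 9. Defense allotment: 9 base + 2 multi-party = 11.
Commonwealth peremptories used: #119, #110, #112, #129, #114 — 5 (for-cause on #113, #125 don't count).
Defense peremptories used: #135 — 1 (for-cause on #136, #134, #122 don't count).
Remaining: (9 − 5) + (11 − 1) = 14.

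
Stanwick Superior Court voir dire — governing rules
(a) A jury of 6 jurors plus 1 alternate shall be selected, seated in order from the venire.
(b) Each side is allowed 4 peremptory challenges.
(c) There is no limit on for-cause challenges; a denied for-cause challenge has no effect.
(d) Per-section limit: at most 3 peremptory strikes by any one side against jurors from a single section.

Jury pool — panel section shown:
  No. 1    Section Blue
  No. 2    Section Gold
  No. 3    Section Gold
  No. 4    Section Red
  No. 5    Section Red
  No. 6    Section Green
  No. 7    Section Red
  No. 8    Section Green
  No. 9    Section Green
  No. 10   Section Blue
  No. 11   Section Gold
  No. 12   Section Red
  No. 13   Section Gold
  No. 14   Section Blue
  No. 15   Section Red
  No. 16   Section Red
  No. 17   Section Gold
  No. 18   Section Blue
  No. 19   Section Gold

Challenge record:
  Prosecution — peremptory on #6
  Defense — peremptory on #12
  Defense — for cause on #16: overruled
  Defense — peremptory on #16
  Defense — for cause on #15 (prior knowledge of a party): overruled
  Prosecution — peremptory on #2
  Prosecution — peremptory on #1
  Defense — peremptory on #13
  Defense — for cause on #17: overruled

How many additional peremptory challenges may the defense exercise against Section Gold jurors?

Defense peremptories so far: #12, #16, #13 — 3 of 4 used, 1 left overall.
Against Section Gold: #13 — 1 used; per-section cap 3 leaves 2.
Binding limit: min(1, 2) = 1.

1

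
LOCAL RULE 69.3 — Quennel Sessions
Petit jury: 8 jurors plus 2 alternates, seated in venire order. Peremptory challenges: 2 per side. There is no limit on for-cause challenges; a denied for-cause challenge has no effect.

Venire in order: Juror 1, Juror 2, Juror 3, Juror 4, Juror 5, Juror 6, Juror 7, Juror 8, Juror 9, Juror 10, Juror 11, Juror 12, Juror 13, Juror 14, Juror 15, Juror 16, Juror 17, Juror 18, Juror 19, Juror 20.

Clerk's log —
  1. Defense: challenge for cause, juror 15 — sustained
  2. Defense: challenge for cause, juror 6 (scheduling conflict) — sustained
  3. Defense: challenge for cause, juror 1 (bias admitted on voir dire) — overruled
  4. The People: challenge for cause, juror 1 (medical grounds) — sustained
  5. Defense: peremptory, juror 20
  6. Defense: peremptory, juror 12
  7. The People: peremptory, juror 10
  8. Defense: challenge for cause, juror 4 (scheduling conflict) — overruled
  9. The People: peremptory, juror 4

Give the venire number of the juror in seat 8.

Removed: #1, #4, #6, #10, #12, #15, #20.
Seating in order: seats 1–8 → #2, #3, #5, #7, #8, #9, #11, #13; alternates → #14, #16.
So seat 8 is #13.

13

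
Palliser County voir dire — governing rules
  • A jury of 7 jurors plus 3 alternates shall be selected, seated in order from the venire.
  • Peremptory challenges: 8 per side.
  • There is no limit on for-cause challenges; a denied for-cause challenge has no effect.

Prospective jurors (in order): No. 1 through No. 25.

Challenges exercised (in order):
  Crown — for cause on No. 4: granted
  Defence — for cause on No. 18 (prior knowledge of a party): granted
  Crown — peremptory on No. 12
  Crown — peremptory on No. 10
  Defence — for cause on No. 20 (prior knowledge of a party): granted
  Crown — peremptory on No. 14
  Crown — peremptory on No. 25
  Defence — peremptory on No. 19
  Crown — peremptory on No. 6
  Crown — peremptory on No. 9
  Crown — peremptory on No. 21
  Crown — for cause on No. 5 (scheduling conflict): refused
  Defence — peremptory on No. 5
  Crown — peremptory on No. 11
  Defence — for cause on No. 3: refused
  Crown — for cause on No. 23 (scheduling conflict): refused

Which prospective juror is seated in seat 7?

15

Removed: #4, #5, #6, #9, #10, #11, #12, #14, #18, #19, #20, #21, #25. (#3, #23 stay — for-cause denied.)
Seating in order: seats 1–7 → #1, #2, #3, #7, #8, #13, #15; alternates → #16, #17, #22.
So seat 7 is #15.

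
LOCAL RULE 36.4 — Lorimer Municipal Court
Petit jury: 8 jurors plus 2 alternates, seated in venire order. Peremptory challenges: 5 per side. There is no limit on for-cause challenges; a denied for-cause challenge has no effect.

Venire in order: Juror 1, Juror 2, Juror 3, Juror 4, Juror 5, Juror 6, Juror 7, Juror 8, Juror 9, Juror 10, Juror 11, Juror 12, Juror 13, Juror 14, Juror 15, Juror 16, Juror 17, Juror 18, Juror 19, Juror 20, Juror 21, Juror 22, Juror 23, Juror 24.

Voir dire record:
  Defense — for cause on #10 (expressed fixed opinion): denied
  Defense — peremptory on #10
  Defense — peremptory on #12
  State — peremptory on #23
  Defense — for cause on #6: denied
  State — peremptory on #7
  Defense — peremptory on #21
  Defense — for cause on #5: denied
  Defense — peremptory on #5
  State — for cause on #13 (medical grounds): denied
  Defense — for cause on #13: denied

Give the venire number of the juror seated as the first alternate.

13

Removed: #5, #7, #10, #12, #21, #23. (#6, #13 stay — for-cause denied.)
Seating in order: seats 1–8 → #1, #2, #3, #4, #6, #8, #9, #11; alternates → #13, #14.
So alternate 1 is #13.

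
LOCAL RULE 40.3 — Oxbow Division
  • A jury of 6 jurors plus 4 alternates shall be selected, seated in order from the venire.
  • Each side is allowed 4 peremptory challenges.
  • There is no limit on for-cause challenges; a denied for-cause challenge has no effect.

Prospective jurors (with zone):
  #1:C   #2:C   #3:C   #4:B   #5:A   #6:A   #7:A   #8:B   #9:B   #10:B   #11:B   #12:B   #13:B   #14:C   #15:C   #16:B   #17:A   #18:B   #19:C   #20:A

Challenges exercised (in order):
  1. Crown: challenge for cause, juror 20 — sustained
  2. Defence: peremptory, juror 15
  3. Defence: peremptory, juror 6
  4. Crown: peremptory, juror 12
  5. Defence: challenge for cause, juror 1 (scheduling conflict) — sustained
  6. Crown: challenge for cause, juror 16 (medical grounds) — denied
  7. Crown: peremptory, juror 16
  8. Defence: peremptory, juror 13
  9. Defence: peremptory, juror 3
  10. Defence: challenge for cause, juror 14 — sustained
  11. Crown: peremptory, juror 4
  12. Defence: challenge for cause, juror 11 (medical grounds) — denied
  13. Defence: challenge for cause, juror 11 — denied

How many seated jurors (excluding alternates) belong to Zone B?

3

Removed: #1, #3, #4, #6, #12, #13, #14, #15, #16, #20.
Seated jurors 1–6: #2, #5, #7, #8, #9, #10 (alternates #11, #17, #18, #19 not counted).
Of those, in Zone B: #8, #9, #10 → 3.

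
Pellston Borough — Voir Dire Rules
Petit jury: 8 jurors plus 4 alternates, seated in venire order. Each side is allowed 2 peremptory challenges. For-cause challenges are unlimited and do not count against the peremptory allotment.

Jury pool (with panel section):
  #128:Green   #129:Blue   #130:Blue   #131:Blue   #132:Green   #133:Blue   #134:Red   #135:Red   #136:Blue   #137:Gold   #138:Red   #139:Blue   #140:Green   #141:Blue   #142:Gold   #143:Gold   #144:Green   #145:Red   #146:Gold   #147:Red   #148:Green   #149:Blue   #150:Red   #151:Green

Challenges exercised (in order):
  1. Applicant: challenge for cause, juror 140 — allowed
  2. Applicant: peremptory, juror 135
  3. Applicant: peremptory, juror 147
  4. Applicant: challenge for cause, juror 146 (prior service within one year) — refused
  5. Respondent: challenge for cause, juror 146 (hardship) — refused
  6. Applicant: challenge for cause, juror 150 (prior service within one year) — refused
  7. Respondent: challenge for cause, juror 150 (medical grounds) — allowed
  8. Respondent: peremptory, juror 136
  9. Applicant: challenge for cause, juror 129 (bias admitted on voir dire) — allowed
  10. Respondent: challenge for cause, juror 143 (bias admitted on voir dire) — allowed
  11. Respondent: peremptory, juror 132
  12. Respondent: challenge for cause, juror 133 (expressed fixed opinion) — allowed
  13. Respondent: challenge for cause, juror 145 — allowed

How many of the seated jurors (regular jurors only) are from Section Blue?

Removed: #129, #132, #133, #135, #136, #140, #143, #145, #147, #150.
Seated jurors 1–8: #128, #130, #131, #134, #137, #138, #139, #141 (alternates #142, #144, #146, #148 not counted).
Of those, in Section Blue: #130, #131, #139, #141 → 4.

4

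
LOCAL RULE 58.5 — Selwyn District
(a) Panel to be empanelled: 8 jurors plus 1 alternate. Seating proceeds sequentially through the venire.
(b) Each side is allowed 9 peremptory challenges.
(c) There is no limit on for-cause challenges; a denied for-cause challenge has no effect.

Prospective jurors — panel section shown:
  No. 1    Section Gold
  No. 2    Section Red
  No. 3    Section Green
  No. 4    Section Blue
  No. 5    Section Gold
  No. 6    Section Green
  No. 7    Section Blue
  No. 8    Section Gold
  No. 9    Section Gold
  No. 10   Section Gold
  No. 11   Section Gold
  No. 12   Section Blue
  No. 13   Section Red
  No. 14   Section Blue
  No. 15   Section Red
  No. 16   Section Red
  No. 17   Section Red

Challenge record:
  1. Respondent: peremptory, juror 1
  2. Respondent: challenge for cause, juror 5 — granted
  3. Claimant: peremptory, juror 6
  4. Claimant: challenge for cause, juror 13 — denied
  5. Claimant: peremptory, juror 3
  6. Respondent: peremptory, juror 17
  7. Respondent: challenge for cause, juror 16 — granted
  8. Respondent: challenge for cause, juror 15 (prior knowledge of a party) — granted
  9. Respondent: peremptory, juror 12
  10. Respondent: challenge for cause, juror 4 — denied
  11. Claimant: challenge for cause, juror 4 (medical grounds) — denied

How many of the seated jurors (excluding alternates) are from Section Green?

Removed: #1, #3, #5, #6, #12, #15, #16, #17.
Seated jurors 1–8: #2, #4, #7, #8, #9, #10, #11, #13 (alternates #14 not counted).
None of those are in Section Green → 0.

0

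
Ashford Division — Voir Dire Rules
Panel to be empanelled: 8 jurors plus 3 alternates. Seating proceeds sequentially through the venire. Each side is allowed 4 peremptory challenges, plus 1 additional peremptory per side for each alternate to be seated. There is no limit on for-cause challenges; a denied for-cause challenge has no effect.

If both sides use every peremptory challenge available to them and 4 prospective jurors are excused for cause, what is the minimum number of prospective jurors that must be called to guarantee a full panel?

29

Seats to fill: 8 + 3 alternates = 11.
Peremptories: 4 + 1×3 = 7 per side × 2 sides = 14.
For-cause removals: 4.
Minimum venire: 11 + 14 + 4 = 29.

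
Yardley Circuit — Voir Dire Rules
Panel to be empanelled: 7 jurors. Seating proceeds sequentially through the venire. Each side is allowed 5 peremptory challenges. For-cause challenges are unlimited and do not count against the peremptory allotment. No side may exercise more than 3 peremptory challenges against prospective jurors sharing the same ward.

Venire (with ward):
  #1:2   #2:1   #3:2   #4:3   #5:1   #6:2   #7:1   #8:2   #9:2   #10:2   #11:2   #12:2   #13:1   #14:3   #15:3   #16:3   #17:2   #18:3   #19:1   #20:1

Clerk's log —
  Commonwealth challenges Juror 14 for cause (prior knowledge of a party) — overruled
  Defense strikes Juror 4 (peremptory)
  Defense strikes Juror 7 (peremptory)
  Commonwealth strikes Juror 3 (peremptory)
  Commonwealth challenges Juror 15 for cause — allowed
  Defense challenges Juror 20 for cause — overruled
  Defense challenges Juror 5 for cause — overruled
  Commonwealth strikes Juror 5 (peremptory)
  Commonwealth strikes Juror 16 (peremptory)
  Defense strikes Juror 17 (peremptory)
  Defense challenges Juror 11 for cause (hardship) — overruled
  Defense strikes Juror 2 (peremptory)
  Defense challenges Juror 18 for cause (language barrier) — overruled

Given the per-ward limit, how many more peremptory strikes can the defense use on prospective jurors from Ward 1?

Defense peremptories so far: #4, #7, #17, #2 — 4 of 5 used, 1 left overall.
Against Ward 1: #7, #2 — 2 used; per-ward cap 3 leaves 1.
Binding limit: min(1, 1) = 1.

1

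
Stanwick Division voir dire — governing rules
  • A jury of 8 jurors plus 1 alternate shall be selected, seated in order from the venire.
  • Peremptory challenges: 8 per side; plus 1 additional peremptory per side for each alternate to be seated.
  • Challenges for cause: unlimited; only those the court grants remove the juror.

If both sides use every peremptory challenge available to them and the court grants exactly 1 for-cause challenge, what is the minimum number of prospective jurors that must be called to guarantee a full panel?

28

Seats to fill: 8 + 1 alternates = 9.
Peremptories: 8 + 1×1 = 9 per side × 2 sides = 18.
For-cause removals: 1.
Minimum venire: 9 + 18 + 1 = 28.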